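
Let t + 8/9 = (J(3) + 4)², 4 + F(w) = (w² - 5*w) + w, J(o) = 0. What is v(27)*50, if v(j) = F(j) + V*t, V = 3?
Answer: 99350/3 ≈ 33117.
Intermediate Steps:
F(w) = -4 + w² - 4*w (F(w) = -4 + ((w² - 5*w) + w) = -4 + (w² - 4*w) = -4 + w² - 4*w)
t = 136/9 (t = -8/9 + (0 + 4)² = -8/9 + 4² = -8/9 + 16 = 136/9 ≈ 15.111)
v(j) = 124/3 + j² - 4*j (v(j) = (-4 + j² - 4*j) + 3*(136/9) = (-4 + j² - 4*j) + 136/3 = 124/3 + j² - 4*j)
v(27)*50 = (124/3 + 27² - 4*27)*50 = (124/3 + 729 - 108)*50 = (1987/3)*50 = 99350/3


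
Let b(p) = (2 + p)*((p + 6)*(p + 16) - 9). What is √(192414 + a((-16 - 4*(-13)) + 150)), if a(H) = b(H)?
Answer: 3*√831346 ≈ 2735.3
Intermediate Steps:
b(p) = (-9 + (6 + p)*(16 + p))*(2 + p) (b(p) = (2 + p)*((6 + p)*(16 + p) - 9) = (2 + p)*(-9 + (6 + p)*(16 + p)) = (-9 + (6 + p)*(16 + p))*(2 + p))
a(H) = 174 + H³ + 24*H² + 131*H
√(192414 + a((-16 - 4*(-13)) + 150)) = √(192414 + (174 + ((-16 - 4*(-13)) + 150)³ + 24*((-16 - 4*(-13)) + 150)² + 131*((-16 - 4*(-13)) + 150))) = √(192414 + (174 + ((-16 + 52) + 150)³ + 24*((-16 + 52) + 150)² + 131*((-16 + 52) + 150))) = √(192414 + (174 + (36 + 150)³ + 24*(36 + 150)² + 131*(36 + 150))) = √(192414 + (174 + 186³ + 24*186² + 131*186)) = √(192414 + (174 + 6434856 + 24*34596 + 24366)) = √(192414 + (174 + 6434856 + 830304 + 24366)) = √(192414 + 7289700) = √7482114 = 3*√831346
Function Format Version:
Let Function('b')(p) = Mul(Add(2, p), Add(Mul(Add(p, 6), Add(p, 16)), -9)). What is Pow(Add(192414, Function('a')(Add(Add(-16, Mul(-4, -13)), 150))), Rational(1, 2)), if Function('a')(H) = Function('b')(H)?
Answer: Mul(3, Pow(831346, Rational(1, 2))) ≈ 2735.3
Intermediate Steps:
Function('b')(p) = Mul(Add(-9, Mul(Add(6, p), Add(16, p))), Add(2, p)) (Function('b')(p) = Mul(Add(2, p), Add(Mul(Add(6, p), Add(16, p)), -9)) = Mul(Add(2, p), Add(-9, Mul(Add(6, p), Add(16, p)))) = Mul(Add(-9, Mul(Add(6, p), Add(16, p))), Add(2, p)))
Function('a')(H) = Add(174, Pow(H, 3), Mul(24, Pow(H, 2)), Mul(131, H))
Pow(Add(192414, Function('a')(Add(Add(-16, Mul(-4, -13)), 150))), Rational(1, 2)) = Pow(Add(192414, Add(174, Pow(Add(Add(-16, Mul(-4, -13)), 150), 3), Mul(24, Pow(Add(Add(-16, Mul(-4, -13)), 150), 2)), Mul(131, Add(Add(-16, Mul(-4, -13)), 150)))), Rational(1, 2)) = Pow(Add(192414, Add(174, Pow(Add(Add(-16, 52), 150), 3), Mul(24, Pow(Add(Add(-16, 52), 150), 2)), Mul(131, Add(Add(-16, 52), 150)))), Rational(1, 2)) = Pow(Add(192414, Add(174, Pow(Add(36, 150), 3), Mul(24, Pow(Add(36, 150), 2)), Mul(131, Add(36, 150)))), Rational(1, 2)) = Pow(Add(192414, Add(174, Pow(186, 3), Mul(24, Pow(186, 2)), Mul(131, 186))), Rational(1, 2)) = Pow(Add(192414, Add(174, 6434856, Mul(24, 34596), 24366)), Rational(1, 2)) = Pow(Add(192414, Add(174, 6434856, 830304, 24366)), Rational(1, 2)) = Pow(Add(192414, 7289700), Rational(1, 2)) = Pow(7482114, Rational(1, 2)) = Mul(3, Pow(831346, Rational(1, 2)))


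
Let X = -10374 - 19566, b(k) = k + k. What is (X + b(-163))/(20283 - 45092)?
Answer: 30266/24809 ≈ 1.2200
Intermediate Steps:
b(k) = 2*k
X = -29940
(X + b(-163))/(20283 - 45092) = (-29940 + 2*(-163))/(20283 - 45092) = (-29940 - 326)/(-24809) = -30266*(-1/24809) = 30266/24809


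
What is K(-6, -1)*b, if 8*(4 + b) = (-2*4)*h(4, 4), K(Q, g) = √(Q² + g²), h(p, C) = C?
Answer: -8*√37 ≈ -48.662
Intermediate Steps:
b = -8 (b = -4 + (-2*4*4)/8 = -4 + (-8*4)/8 = -4 + (⅛)*(-32) = -4 - 4 = -8)
K(-6, -1)*b = √((-6)² + (-1)²)*(-8) = √(36 + 1)*(-8) = √37*(-8) = -8*√37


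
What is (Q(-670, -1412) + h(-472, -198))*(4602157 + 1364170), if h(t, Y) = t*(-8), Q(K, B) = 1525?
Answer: 31627499427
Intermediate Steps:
h(t, Y) = -8*t
(Q(-670, -1412) + h(-472, -198))*(4602157 + 1364170) = (1525 - 8*(-472))*(4602157 + 1364170) = (1525 + 3776)*5966327 = 5301*5966327 = 31627499427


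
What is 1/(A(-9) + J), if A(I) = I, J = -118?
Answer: -1/127 ≈ -0.0078740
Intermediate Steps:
1/(A(-9) + J) = 1/(-9 - 118) = 1/(-127) = -1/127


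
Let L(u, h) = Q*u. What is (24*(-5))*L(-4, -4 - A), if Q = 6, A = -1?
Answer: 2880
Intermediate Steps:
L(u, h) = 6*u
(24*(-5))*L(-4, -4 - A) = (24*(-5))*(6*(-4)) = -120*(-24) = 2880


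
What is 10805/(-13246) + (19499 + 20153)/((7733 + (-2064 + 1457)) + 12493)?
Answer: 13619439/11298838 ≈ 1.2054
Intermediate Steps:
10805/(-13246) + (19499 + 20153)/((7733 + (-2064 + 1457)) + 12493) = 10805*(-1/13246) + 39652/((7733 - 607) + 12493) = -10805/13246 + 39652/(7126 + 12493) = -10805/13246 + 39652/19619 = -10805/13246 + 39652*(1/19619) = -10805/13246 + 1724/853 = 13619439/11298838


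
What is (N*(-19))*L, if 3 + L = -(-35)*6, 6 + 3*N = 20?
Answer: -18354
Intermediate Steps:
N = 14/3 (N = -2 + (⅓)*20 = -2 + 20/3 = 14/3 ≈ 4.6667)
L = 207 (L = -3 - (-35)*6 = -3 - 7*(-30) = -3 + 210 = 207)
(N*(-19))*L = ((14/3)*(-19))*207 = -266/3*207 = -18354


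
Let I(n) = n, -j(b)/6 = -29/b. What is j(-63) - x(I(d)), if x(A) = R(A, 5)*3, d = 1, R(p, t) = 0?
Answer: -58/21 ≈ -2.7619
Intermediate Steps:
j(b) = 174/b (j(b) = -(-174)/b = 174/b)
x(A) = 0 (x(A) = 0*3 = 0)
j(-63) - x(I(d)) = 174/(-63) - 1*0 = 174*(-1/63) + 0 = -58/21 + 0 = -58/21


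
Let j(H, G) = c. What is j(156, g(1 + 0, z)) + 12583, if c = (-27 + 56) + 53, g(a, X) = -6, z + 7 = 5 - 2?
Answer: 12665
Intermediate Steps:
z = -4 (z = -7 + (5 - 2) = -7 + 3 = -4)
c = 82 (c = 29 + 53 = 82)
j(H, G) = 82
j(156, g(1 + 0, z)) + 12583 = 82 + 12583 = 12665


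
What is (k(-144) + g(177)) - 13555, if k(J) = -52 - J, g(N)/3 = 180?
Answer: -12923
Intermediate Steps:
g(N) = 540 (g(N) = 3*180 = 540)
(k(-144) + g(177)) - 13555 = ((-52 - 1*(-144)) + 540) - 13555 = ((-52 + 144) + 540) - 13555 = (92 + 540) - 13555 = 632 - 13555 = -12923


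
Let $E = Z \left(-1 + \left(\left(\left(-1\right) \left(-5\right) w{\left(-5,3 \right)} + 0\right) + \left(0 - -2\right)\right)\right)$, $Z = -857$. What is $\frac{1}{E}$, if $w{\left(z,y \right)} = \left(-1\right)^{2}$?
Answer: $- \frac{1}{5142} \approx -0.00019448$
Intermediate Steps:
$w{\left(z,y \right)} = 1$
$E = -5142$ ($E = - 857 \left(-1 + \left(\left(\left(-1\right) \left(-5\right) 1 + 0\right) + \left(0 - -2\right)\right)\right) = - 857 \left(-1 + \left(\left(5 \cdot 1 + 0\right) + \left(0 + 2\right)\right)\right) = - 857 \left(-1 + \left(\left(5 + 0\right) + 2\right)\right) = - 857 \left(-1 + \left(5 + 2\right)\right) = - 857 \left(-1 + 7\right) = \left(-857\right) 6 = -5142$)
$\frac{1}{E} = \frac{1}{-5142} = - \frac{1}{5142}$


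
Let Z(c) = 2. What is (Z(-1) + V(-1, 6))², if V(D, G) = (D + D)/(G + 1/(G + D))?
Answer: 2704/961 ≈ 2.8137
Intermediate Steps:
V(D, G) = 2*D/(G + 1/(D + G)) (V(D, G) = (2*D)/(G + 1/(D + G)) = 2*D/(G + 1/(D + G)))
(Z(-1) + V(-1, 6))² = (2 + 2*(-1)*(-1 + 6)/(1 + 6² - 1*6))² = (2 + 2*(-1)*5/(1 + 36 - 6))² = (2 + 2*(-1)*5/31)² = (2 + 2*(-1)*(1/31)*5)² = (2 - 10/31)² = (52/31)² = 2704/961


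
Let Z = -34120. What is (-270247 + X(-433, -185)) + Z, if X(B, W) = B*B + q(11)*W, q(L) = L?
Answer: -118913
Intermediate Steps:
X(B, W) = B**2 + 11*W (X(B, W) = B*B + 11*W = B**2 + 11*W)
(-270247 + X(-433, -185)) + Z = (-270247 + ((-433)**2 + 11*(-185))) - 34120 = (-270247 + (187489 - 2035)) - 34120 = (-270247 + 185454) - 34120 = -84793 - 34120 = -118913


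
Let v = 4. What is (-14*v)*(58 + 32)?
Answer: -5040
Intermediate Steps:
(-14*v)*(58 + 32) = (-14*4)*(58 + 32) = -56*90 = -5040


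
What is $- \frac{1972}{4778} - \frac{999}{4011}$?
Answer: $- \frac{2113819}{3194093} \approx -0.66179$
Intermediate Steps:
$- \frac{1972}{4778} - \frac{999}{4011} = \left(-1972\right) \frac{1}{4778} - \frac{333}{1337} = - \frac{986}{2389} - \frac{333}{1337} = - \frac{2113819}{3194093}$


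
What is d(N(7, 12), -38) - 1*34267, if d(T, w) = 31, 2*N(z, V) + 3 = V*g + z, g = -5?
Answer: -34236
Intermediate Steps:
N(z, V) = -3/2 + z/2 - 5*V/2 (N(z, V) = -3/2 + (V*(-5) + z)/2 = -3/2 + (-5*V + z)/2 = -3/2 + (z - 5*V)/2 = -3/2 + (z/2 - 5*V/2) = -3/2 + z/2 - 5*V/2)
d(N(7, 12), -38) - 1*34267 = 31 - 1*34267 = 31 - 34267 = -34236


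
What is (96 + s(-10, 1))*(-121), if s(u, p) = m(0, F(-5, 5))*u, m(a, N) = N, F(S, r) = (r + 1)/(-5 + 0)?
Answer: -13068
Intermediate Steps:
F(S, r) = -⅕ - r/5 (F(S, r) = (1 + r)/(-5) = (1 + r)*(-⅕) = -⅕ - r/5)
s(u, p) = -6*u/5 (s(u, p) = (-⅕ - ⅕*5)*u = (-⅕ - 1)*u = -6*u/5)
(96 + s(-10, 1))*(-121) = (96 - 6/5*(-10))*(-121) = (96 + 12)*(-121) = 108*(-121) = -13068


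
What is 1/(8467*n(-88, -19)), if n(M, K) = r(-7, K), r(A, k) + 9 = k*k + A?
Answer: 1/2921115 ≈ 3.4234e-7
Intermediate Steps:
r(A, k) = -9 + A + k² (r(A, k) = -9 + (k*k + A) = -9 + (k² + A) = -9 + (A + k²) = -9 + A + k²)
n(M, K) = -16 + K² (n(M, K) = -9 - 7 + K² = -16 + K²)
1/(8467*n(-88, -19)) = 1/(8467*(-16 + (-19)²)) = 1/(8467*(-16 + 361)) = (1/8467)/345 = (1/8467)*(1/345) = 1/2921115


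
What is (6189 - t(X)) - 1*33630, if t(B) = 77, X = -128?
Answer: -27518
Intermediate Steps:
(6189 - t(X)) - 1*33630 = (6189 - 1*77) - 1*33630 = (6189 - 77) - 33630 = 6112 - 33630 = -27518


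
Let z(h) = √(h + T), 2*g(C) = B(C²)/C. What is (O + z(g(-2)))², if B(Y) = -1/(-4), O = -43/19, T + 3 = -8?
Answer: (172 - 19*I*√177)²/5776 ≈ -5.9406 - 15.055*I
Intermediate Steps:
T = -11 (T = -3 - 8 = -11)
O = -43/19 (O = -43*1/19 = -43/19 ≈ -2.2632)
B(Y) = ¼ (B(Y) = -1*(-¼) = ¼)
g(C) = 1/(8*C) (g(C) = (1/(4*C))/2 = 1/(8*C))
z(h) = √(-11 + h) (z(h) = √(h - 11) = √(-11 + h))
(O + z(g(-2)))² = (-43/19 + √(-11 + (⅛)/(-2)))² = (-43/19 + √(-11 + (⅛)*(-½)))² = (-43/19 + √(-11 - 1/16))² = (-43/19 + √(-177/16))² = (-43/19 + I*√177/4)²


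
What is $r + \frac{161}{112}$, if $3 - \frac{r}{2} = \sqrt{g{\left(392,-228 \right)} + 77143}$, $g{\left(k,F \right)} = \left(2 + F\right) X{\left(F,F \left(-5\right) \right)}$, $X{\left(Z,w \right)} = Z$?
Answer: $\frac{119}{16} - 2 \sqrt{128671} \approx -709.98$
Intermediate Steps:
$g{\left(k,F \right)} = F \left(2 + F\right)$ ($g{\left(k,F \right)} = \left(2 + F\right) F = F \left(2 + F\right)$)
$r = 6 - 2 \sqrt{128671}$ ($r = 6 - 2 \sqrt{- 228 \left(2 - 228\right) + 77143} = 6 - 2 \sqrt{\left(-228\right) \left(-226\right) + 77143} = 6 - 2 \sqrt{51528 + 77143} = 6 - 2 \sqrt{128671} \approx -711.42$)
$r + \frac{161}{112} = \left(6 - 2 \sqrt{128671}\right) + \frac{161}{112} = \left(6 - 2 \sqrt{128671}\right) + 161 \cdot \frac{1}{112} = \left(6 - 2 \sqrt{128671}\right) + \frac{23}{16} = \frac{119}{16} - 2 \sqrt{128671}$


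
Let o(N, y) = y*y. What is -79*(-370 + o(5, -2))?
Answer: 28914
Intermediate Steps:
o(N, y) = y²
-79*(-370 + o(5, -2)) = -79*(-370 + (-2)²) = -79*(-370 + 4) = -79*(-366) = 28914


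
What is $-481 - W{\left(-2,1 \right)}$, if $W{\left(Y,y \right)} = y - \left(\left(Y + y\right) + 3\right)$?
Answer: $-480$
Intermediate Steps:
$W{\left(Y,y \right)} = -3 - Y$ ($W{\left(Y,y \right)} = y - \left(3 + Y + y\right) = -3 - Y$)
$-481 - W{\left(-2,1 \right)} = -481 - \left(-3 - -2\right) = -481 - \left(-3 + 2\right) = -481 - -1 = -481 + 1 = -480$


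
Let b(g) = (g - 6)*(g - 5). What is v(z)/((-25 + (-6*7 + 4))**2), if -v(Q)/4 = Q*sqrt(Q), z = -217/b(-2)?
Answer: 31*I*sqrt(62)/31752 ≈ 0.0076875*I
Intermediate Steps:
b(g) = (-6 + g)*(-5 + g)
z = -31/8 (z = -217/(30 + (-2)**2 - 11*(-2)) = -217/(30 + 4 + 22) = -217/56 = -217*1/56 = -31/8 ≈ -3.8750)
v(Q) = -4*Q**(3/2) (v(Q) = -4*Q*sqrt(Q) = -4*Q**(3/2))
v(z)/((-25 + (-6*7 + 4))**2) = (-(-31)*I*sqrt(62)/8)/((-25 + (-6*7 + 4))**2) = (-(-31)*I*sqrt(62)/8)/((-25 + (-42 + 4))**2) = (31*I*sqrt(62)/8)/((-25 - 38)**2) = (31*I*sqrt(62)/8)/((-63)**2) = (31*I*sqrt(62)/8)/3969 = (31*I*sqrt(62)/8)*(1/3969) = 31*I*sqrt(62)/31752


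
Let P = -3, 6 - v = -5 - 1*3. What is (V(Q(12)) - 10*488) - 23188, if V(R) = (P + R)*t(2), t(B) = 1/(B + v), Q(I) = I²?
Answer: -448947/16 ≈ -28059.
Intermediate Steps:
v = 14 (v = 6 - (-5 - 1*3) = 6 - (-5 - 3) = 6 - 1*(-8) = 6 + 8 = 14)
t(B) = 1/(14 + B) (t(B) = 1/(B + 14) = 1/(14 + B))
V(R) = -3/16 + R/16 (V(R) = (-3 + R)/(14 + 2) = (-3 + R)/16 = (-3 + R)*(1/16) = -3/16 + R/16)
(V(Q(12)) - 10*488) - 23188 = ((-3/16 + (1/16)*12²) - 10*488) - 23188 = ((-3/16 + (1/16)*144) - 4880) - 23188 = ((-3/16 + 9) - 4880) - 23188 = (141/16 - 4880) - 23188 = -77939/16 - 23188 = -448947/16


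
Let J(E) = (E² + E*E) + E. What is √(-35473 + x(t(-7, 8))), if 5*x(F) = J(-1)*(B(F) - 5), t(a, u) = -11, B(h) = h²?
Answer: I*√886245/5 ≈ 188.28*I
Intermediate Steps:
J(E) = E + 2*E² (J(E) = (E² + E²) + E = 2*E² + E = E + 2*E²)
x(F) = -1 + F²/5 (x(F) = ((-(1 + 2*(-1)))*(F² - 5))/5 = ((-(1 - 2))*(-5 + F²))/5 = ((-1*(-1))*(-5 + F²))/5 = (1*(-5 + F²))/5 = (-5 + F²)/5 = -1 + F²/5)
√(-35473 + x(t(-7, 8))) = √(-35473 + (-1 + (⅕)*(-11)²)) = √(-35473 + (-1 + (⅕)*121)) = √(-35473 + (-1 + 121/5)) = √(-35473 + 116/5) = √(-177249/5) = I*√886245/5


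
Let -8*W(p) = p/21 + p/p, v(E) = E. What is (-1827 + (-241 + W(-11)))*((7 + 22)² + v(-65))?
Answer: -33701098/21 ≈ -1.6048e+6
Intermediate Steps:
W(p) = -⅛ - p/168 (W(p) = -(p/21 + p/p)/8 = -(p*(1/21) + 1)/8 = -(p/21 + 1)/8 = -(1 + p/21)/8 = -⅛ - p/168)
(-1827 + (-241 + W(-11)))*((7 + 22)² + v(-65)) = (-1827 + (-241 + (-⅛ - 1/168*(-11))))*((7 + 22)² - 65) = (-1827 + (-241 + (-⅛ + 11/168)))*(29² - 65) = (-1827 + (-241 - 5/84))*(841 - 65) = (-1827 - 20249/84)*776 = -173717/84*776 = -33701098/21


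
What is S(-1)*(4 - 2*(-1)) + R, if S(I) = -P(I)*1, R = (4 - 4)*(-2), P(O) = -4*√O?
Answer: 24*I ≈ 24.0*I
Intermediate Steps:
R = 0 (R = 0*(-2) = 0)
S(I) = 4*√I (S(I) = -(-4)*√I*1 = (4*√I)*1 = 4*√I)
S(-1)*(4 - 2*(-1)) + R = (4*√(-1))*(4 - 2*(-1)) + 0 = (4*I)*(4 + 2) + 0 = (4*I)*6 + 0 = 24*I + 0 = 24*I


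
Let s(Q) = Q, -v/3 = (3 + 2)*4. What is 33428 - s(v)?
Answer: 33488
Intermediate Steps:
v = -60 (v = -3*(3 + 2)*4 = -15*4 = -3*20 = -60)
33428 - s(v) = 33428 - 1*(-60) = 33428 + 60 = 33488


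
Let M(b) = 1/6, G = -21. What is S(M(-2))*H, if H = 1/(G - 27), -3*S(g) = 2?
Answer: 1/72 ≈ 0.013889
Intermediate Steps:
M(b) = 1/6
S(g) = -2/3 (S(g) = -1/3*2 = -2/3)
H = -1/48 (H = 1/(-21 - 27) = 1/(-48) = -1/48 ≈ -0.020833)
S(M(-2))*H = -2/3*(-1/48) = 1/72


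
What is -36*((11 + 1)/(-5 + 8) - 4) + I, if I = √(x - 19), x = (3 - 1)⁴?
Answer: I*√3 ≈ 1.732*I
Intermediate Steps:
x = 16 (x = 2⁴ = 16)
I = I*√3 (I = √(16 - 19) = √(-3) = I*√3 ≈ 1.732*I)
-36*((11 + 1)/(-5 + 8) - 4) + I = -36*((11 + 1)/(-5 + 8) - 4) + I*√3 = -36*(12/3 - 4) + I*√3 = -36*(12*(⅓) - 4) + I*√3 = -36*(4 - 4) + I*√3 = -36*0 + I*√3 = 0 + I*√3 = I*√3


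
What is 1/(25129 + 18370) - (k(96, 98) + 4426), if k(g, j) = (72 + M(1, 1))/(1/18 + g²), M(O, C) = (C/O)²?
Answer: -31938097826083/7216005611 ≈ -4426.0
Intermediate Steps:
M(O, C) = C²/O²
k(g, j) = 73/(1/18 + g²) (k(g, j) = (72 + 1²/1²)/(1/18 + g²) = (72 + 1*1)/(1/18 + g²) = (72 + 1)/(1/18 + g²) = 73/(1/18 + g²))
1/(25129 + 18370) - (k(96, 98) + 4426) = 1/(25129 + 18370) - (1314/(1 + 18*96²) + 4426) = 1/43499 - (1314/(1 + 18*9216) + 4426) = 1/43499 - (1314/(1 + 165888) + 4426) = 1/43499 - (1314/165889 + 4426) = 1/43499 - 1*734226028/165889 = 1/43499 - 734226028/165889 = -31938097826083/7216005611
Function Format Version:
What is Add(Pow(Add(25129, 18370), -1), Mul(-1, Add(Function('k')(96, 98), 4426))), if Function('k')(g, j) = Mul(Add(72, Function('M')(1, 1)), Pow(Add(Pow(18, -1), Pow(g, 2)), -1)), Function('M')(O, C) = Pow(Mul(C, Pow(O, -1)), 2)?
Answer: Rational(-31938097826083, 7216005611) ≈ -4426.0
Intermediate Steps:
Function('M')(O, C) = Mul(Pow(C, 2), Pow(O, -2))
Function('k')(g, j) = Mul(73, Pow(Add(Rational(1, 18), Pow(g, 2)), -1)) (Function('k')(g, j) = Mul(Add(72, Mul(Pow(1, 2), Pow(1, -2))), Pow(Add(Pow(18, -1), Pow(g, 2)), -1)) = Mul(Add(72, Mul(1, 1)), Pow(Add(Rational(1, 18), Pow(g, 2)), -1)) = Mul(Add(72, 1), Pow(Add(Rational(1, 18), Pow(g, 2)), -1)) = Mul(73, Pow(Add(Rational(1, 18), Pow(g, 2)), -1)))
Add(Pow(Add(25129, 18370), -1), Mul(-1, Add(Function('k')(96, 98), 4426))) = Add(Pow(Add(25129, 18370), -1), Mul(-1, Add(Mul(1314, Pow(Add(1, Mul(18, Pow(96, 2))), -1)), 4426))) = Add(Pow(43499, -1), Mul(-1, Add(Mul(1314, Pow(Add(1, Mul(18, 9216)), -1)), 4426))) = Add(Rational(1, 43499), Mul(-1, Add(Mul(1314, Pow(Add(1, 165888), -1)), 4426))) = Add(Rational(1, 43499), Mul(-1, Add(Mul(1314, Pow(165889, -1)), 4426))) = Add(Rational(1, 43499), Mul(-1, Add(Mul(1314, Rational(1, 165889)), 4426))) = Add(Rational(1, 43499), Mul(-1, Add(Rational(1314, 165889), 4426))) = Add(Rational(1, 43499), Mul(-1, Rational(734226028, 165889))) = Add(Rational(1, 43499), Rational(-734226028, 165889)) = Rational(-31938097826083, 7216005611)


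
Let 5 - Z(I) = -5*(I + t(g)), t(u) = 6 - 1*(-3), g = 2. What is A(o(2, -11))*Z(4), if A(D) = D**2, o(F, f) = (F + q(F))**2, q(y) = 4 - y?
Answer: 17920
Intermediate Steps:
t(u) = 9 (t(u) = 6 + 3 = 9)
o(F, f) = 16 (o(F, f) = (F + (4 - F))**2 = 4**2 = 16)
Z(I) = 50 + 5*I (Z(I) = 5 - (-5)*(I + 9) = 5 - (-5)*(9 + I) = 5 - (-45 - 5*I) = 5 + (45 + 5*I) = 50 + 5*I)
A(o(2, -11))*Z(4) = 16**2*(50 + 5*4) = 256*(50 + 20) = 256*70 = 17920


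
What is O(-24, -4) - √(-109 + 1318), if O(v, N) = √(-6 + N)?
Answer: -√1209 + I*√10 ≈ -34.771 + 3.1623*I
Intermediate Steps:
O(-24, -4) - √(-109 + 1318) = √(-6 - 4) - √(-109 + 1318) = √(-10) - √1209 = I*√10 - √1209 = -√1209 + I*√10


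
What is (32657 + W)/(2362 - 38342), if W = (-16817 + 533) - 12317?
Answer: -1014/8995 ≈ -0.11273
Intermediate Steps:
W = -28601 (W = -16284 - 12317 = -28601)
(32657 + W)/(2362 - 38342) = (32657 - 28601)/(2362 - 38342) = 4056/(-35980) = 4056*(-1/35980) = -1014/8995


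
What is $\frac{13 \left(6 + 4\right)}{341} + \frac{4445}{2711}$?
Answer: $\frac{1868175}{924451} \approx 2.0208$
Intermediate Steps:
$\frac{13 \left(6 + 4\right)}{341} + \frac{4445}{2711} = 13 \cdot 10 \cdot \frac{1}{341} + 4445 \cdot \frac{1}{2711} = 130 \cdot \frac{1}{341} + \frac{4445}{2711} = \frac{130}{341} + \frac{4445}{2711} = \frac{1868175}{924451}$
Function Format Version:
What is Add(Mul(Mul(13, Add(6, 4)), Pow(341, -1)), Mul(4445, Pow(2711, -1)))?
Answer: Rational(1868175, 924451) ≈ 2.0208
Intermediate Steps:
Add(Mul(Mul(13, Add(6, 4)), Pow(341, -1)), Mul(4445, Pow(2711, -1))) = Add(Mul(Mul(13, 10), Rational(1, 341)), Mul(4445, Rational(1, 2711))) = Add(Mul(130, Rational(1, 341)), Rational(4445, 2711)) = Add(Rational(130, 341), Rational(4445, 2711)) = Rational(1868175, 924451)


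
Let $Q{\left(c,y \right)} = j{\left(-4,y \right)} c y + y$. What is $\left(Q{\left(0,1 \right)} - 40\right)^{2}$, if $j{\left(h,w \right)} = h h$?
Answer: $1521$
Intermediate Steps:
$j{\left(h,w \right)} = h^{2}$
$Q{\left(c,y \right)} = y + 16 c y$ ($Q{\left(c,y \right)} = \left(-4\right)^{2} c y + y = 16 c y + y = y + 16 c y$)
$\left(Q{\left(0,1 \right)} - 40\right)^{2} = \left(1 \left(1 + 16 \cdot 0\right) - 40\right)^{2} = \left(1 \left(1 + 0\right) - 40\right)^{2} = \left(1 \cdot 1 - 40\right)^{2} = \left(1 - 40\right)^{2} = \left(-39\right)^{2} = 1521$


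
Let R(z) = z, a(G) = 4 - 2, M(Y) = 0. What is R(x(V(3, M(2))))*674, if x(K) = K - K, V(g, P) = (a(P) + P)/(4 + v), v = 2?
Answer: 0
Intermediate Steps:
a(G) = 2
V(g, P) = ⅓ + P/6 (V(g, P) = (2 + P)/(4 + 2) = (2 + P)/6 = (2 + P)*(⅙) = ⅓ + P/6)
x(K) = 0
R(x(V(3, M(2))))*674 = 0*674 = 0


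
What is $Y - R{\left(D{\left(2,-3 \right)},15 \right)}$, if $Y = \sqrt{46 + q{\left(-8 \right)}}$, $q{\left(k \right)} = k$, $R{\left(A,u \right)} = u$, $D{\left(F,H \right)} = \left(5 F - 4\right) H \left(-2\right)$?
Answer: $-15 + \sqrt{38} \approx -8.8356$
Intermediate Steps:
$D{\left(F,H \right)} = - 2 H \left(-4 + 5 F\right)$ ($D{\left(F,H \right)} = \left(-4 + 5 F\right) H \left(-2\right) = H \left(-4 + 5 F\right) \left(-2\right) = - 2 H \left(-4 + 5 F\right)$)
$Y = \sqrt{38}$ ($Y = \sqrt{46 - 8} = \sqrt{38} \approx 6.1644$)
$Y - R{\left(D{\left(2,-3 \right)},15 \right)} = \sqrt{38} - 15 = -15 + \sqrt{38}$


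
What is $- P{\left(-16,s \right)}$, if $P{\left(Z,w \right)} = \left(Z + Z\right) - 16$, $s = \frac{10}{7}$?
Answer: $48$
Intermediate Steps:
$s = \frac{10}{7}$ ($s = 10 \cdot \frac{1}{7} = \frac{10}{7} \approx 1.4286$)
$P{\left(Z,w \right)} = -16 + 2 Z$ ($P{\left(Z,w \right)} = 2 Z - 16 = -16 + 2 Z$)
$- P{\left(-16,s \right)} = - (-16 + 2 \left(-16\right)) = - (-16 - 32) = \left(-1\right) \left(-48\right) = 48$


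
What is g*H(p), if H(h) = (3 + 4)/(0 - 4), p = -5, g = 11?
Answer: -77/4 ≈ -19.250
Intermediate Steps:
H(h) = -7/4 (H(h) = 7/(-4) = 7*(-¼) = -7/4)
g*H(p) = 11*(-7/4) = -77/4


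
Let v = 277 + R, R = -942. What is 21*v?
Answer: -13965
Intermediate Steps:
v = -665 (v = 277 - 942 = -665)
21*v = 21*(-665) = -13965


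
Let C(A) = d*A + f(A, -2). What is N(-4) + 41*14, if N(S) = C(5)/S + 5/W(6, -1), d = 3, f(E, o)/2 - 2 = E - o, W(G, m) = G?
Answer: 6799/12 ≈ 566.58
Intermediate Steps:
f(E, o) = 4 - 2*o + 2*E (f(E, o) = 4 + 2*(E - o) = 4 + (-2*o + 2*E) = 4 - 2*o + 2*E)
C(A) = 8 + 5*A (C(A) = 3*A + (4 - 2*(-2) + 2*A) = 3*A + (4 + 4 + 2*A) = 3*A + (8 + 2*A) = 8 + 5*A)
N(S) = ⅚ + 33/S (N(S) = (8 + 5*5)/S + 5/6 = (8 + 25)/S + 5*(⅙) = 33/S + ⅚ = ⅚ + 33/S)
N(-4) + 41*14 = (⅚ + 33/(-4)) + 41*14 = (⅚ + 33*(-¼)) + 574 = (⅚ - 33/4) + 574 = -89/12 + 574 = 6799/12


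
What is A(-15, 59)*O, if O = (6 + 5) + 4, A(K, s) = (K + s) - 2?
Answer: 630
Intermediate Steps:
A(K, s) = -2 + K + s
O = 15 (O = 11 + 4 = 15)
A(-15, 59)*O = (-2 - 15 + 59)*15 = 42*15 = 630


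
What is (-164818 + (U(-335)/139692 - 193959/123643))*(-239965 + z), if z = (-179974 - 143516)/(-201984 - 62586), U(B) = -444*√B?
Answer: 43126413191941755016/1090407617 + 78300900424*I*√335/102661979 ≈ 3.9551e+10 + 13960.0*I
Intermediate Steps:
z = 10783/8819 (z = -323490/(-264570) = -323490*(-1/264570) = 10783/8819 ≈ 1.2227)
(-164818 + (U(-335)/139692 - 193959/123643))*(-239965 + z) = (-164818 + (-444*I*√335/139692 - 193959/123643))*(-239965 + 10783/8819) = (-164818 + (-444*I*√335*(1/139692) - 193959*1/123643))*(-2116240552/8819) = (-164818 + (-444*I*√335*(1/139692) - 193959/123643))*(-2116240552/8819) = (-164818 + (-37*I*√335/11641 - 193959/123643))*(-2116240552/8819) = (-164818 + (-193959/123643 - 37*I*√335/11641))*(-2116240552/8819) = (-20378785933/123643 - 37*I*√335/11641)*(-2116240552/8819) = 43126413191941755016/1090407617 + 78300900424*I*√335/102661979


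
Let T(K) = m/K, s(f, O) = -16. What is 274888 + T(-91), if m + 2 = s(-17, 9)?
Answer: 25014826/91 ≈ 2.7489e+5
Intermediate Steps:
m = -18 (m = -2 - 16 = -18)
T(K) = -18/K
274888 + T(-91) = 274888 - 18/(-91) = 274888 - 18*(-1/91) = 274888 + 18/91 = 25014826/91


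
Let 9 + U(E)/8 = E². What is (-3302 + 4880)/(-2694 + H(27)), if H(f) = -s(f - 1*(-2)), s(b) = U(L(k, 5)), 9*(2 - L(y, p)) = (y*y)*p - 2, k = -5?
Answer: -7101/16699 ≈ -0.42523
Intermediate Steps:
L(y, p) = 20/9 - p*y²/9 (L(y, p) = 2 - ((y*y)*p - 2)/9 = 2 - (y²*p - 2)/9 = 2 - (p*y² - 2)/9 = 2 - (-2 + p*y²)/9 = 2 + (2/9 - p*y²/9) = 20/9 - p*y²/9)
U(E) = -72 + 8*E²
s(b) = 9152/9 (s(b) = -72 + 8*(20/9 - ⅑*5*(-5)²)² = -72 + 8*(20/9 - ⅑*5*25)² = -72 + 8*(20/9 - 125/9)² = -72 + 8*(-35/3)² = -72 + 8*(1225/9) = -72 + 9800/9 = 9152/9)
H(f) = -9152/9 (H(f) = -1*9152/9 = -9152/9)
(-3302 + 4880)/(-2694 + H(27)) = (-3302 + 4880)/(-2694 - 9152/9) = 1578/(-33398/9) = 1578*(-9/33398) = -7101/16699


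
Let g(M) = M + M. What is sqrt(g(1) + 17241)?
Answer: sqrt(17243) ≈ 131.31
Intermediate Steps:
g(M) = 2*M
sqrt(g(1) + 17241) = sqrt(2*1 + 17241) = sqrt(2 + 17241) = sqrt(17243)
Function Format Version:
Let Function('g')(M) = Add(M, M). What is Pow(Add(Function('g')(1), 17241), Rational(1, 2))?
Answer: Pow(17243, Rational(1, 2)) ≈ 131.31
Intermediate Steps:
Function('g')(M) = Mul(2, M)
Pow(Add(Function('g')(1), 17241), Rational(1, 2)) = Pow(Add(Mul(2, 1), 17241), Rational(1, 2)) = Pow(Add(2, 17241), Rational(1, 2)) = Pow(17243, Rational(1, 2))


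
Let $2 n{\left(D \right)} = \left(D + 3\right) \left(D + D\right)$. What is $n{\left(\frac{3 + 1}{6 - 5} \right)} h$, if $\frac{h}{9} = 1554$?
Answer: $391608$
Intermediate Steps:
$h = 13986$ ($h = 9 \cdot 1554 = 13986$)
$n{\left(D \right)} = D \left(3 + D\right)$ ($n{\left(D \right)} = \frac{\left(D + 3\right) \left(D + D\right)}{2} = \frac{\left(3 + D\right) 2 D}{2} = \frac{2 D \left(3 + D\right)}{2} = D \left(3 + D\right)$)
$n{\left(\frac{3 + 1}{6 - 5} \right)} h = \frac{3 + 1}{6 - 5} \left(3 + \frac{3 + 1}{6 - 5}\right) 13986 = \frac{4}{1} \left(3 + \frac{4}{1}\right) 13986 = 4 \cdot 1 \left(3 + 4 \cdot 1\right) 13986 = 4 \left(3 + 4\right) 13986 = 4 \cdot 7 \cdot 13986 = 28 \cdot 13986 = 391608$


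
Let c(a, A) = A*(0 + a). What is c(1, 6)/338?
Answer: 3/169 ≈ 0.017751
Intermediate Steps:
c(a, A) = A*a
c(1, 6)/338 = (6*1)/338 = 6*(1/338) = 3/169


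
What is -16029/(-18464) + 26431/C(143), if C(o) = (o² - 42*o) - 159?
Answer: 179245055/65934944 ≈ 2.7185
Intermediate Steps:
C(o) = -159 + o² - 42*o
-16029/(-18464) + 26431/C(143) = -16029/(-18464) + 26431/(-159 + 143² - 42*143) = -16029*(-1/18464) + 26431/(-159 + 20449 - 6006) = 16029/18464 + 26431/14284 = 179245055/65934944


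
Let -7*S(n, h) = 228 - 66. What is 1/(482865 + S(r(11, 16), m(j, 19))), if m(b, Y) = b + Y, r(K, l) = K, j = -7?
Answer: 7/3379893 ≈ 2.0711e-6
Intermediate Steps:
m(b, Y) = Y + b
S(n, h) = -162/7 (S(n, h) = -(228 - 66)/7 = -⅐*162 = -162/7)
1/(482865 + S(r(11, 16), m(j, 19))) = 1/(482865 - 162/7) = 1/(3379893/7) = 7/3379893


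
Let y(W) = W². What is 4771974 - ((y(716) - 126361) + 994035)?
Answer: 3391644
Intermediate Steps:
4771974 - ((y(716) - 126361) + 994035) = 4771974 - ((716² - 126361) + 994035) = 4771974 - ((512656 - 126361) + 994035) = 4771974 - (386295 + 994035) = 4771974 - 1*1380330 = 4771974 - 1380330 = 3391644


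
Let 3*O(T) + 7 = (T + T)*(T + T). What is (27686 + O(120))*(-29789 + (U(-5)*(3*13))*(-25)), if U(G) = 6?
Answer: -5012660989/3 ≈ -1.6709e+9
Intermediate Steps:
O(T) = -7/3 + 4*T²/3 (O(T) = -7/3 + ((T + T)*(T + T))/3 = -7/3 + ((2*T)*(2*T))/3 = -7/3 + (4*T²)/3 = -7/3 + 4*T²/3)
(27686 + O(120))*(-29789 + (U(-5)*(3*13))*(-25)) = (27686 + (-7/3 + (4/3)*120²))*(-29789 + (6*(3*13))*(-25)) = (27686 + (-7/3 + (4/3)*14400))*(-29789 + (6*39)*(-25)) = (27686 + (-7/3 + 19200))*(-29789 + 234*(-25)) = (27686 + 57593/3)*(-29789 - 5850) = (140651/3)*(-35639) = -5012660989/3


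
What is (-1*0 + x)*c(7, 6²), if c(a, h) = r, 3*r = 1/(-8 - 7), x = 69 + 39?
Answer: -12/5 ≈ -2.4000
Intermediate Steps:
x = 108
r = -1/45 (r = 1/(3*(-8 - 7)) = (⅓)/(-15) = (⅓)*(-1/15) = -1/45 ≈ -0.022222)
c(a, h) = -1/45
(-1*0 + x)*c(7, 6²) = (-1*0 + 108)*(-1/45) = (0 + 108)*(-1/45) = 108*(-1/45) = -12/5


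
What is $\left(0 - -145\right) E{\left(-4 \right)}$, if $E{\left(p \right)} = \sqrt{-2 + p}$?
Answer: $145 i \sqrt{6} \approx 355.18 i$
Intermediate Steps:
$\left(0 - -145\right) E{\left(-4 \right)} = \left(0 - -145\right) \sqrt{-2 - 4} = \left(0 + 145\right) \sqrt{-6} = 145 i \sqrt{6}$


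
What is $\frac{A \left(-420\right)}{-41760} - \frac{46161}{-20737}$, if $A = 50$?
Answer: $\frac{19693003}{7216476} \approx 2.7289$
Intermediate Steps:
$\frac{A \left(-420\right)}{-41760} - \frac{46161}{-20737} = \frac{50 \left(-420\right)}{-41760} - \frac{46161}{-20737} = \left(-21000\right) \left(- \frac{1}{41760}\right) - - \frac{46161}{20737} = \frac{175}{348} + \frac{46161}{20737} = \frac{19693003}{7216476}$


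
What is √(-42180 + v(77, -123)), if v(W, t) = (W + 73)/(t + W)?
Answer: I*√22314945/23 ≈ 205.39*I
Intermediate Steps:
v(W, t) = (73 + W)/(W + t)
√(-42180 + v(77, -123)) = √(-42180 + (73 + 77)/(77 - 123)) = √(-42180 + 150/(-46)) = √(-42180 - 1/46*150) = √(-42180 - 75/23) = √(-970215/23) = I*√22314945/23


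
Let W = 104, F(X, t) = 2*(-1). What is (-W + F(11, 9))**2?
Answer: 11236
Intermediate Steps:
F(X, t) = -2
(-W + F(11, 9))**2 = (-1*104 - 2)**2 = (-104 - 2)**2 = (-106)**2 = 11236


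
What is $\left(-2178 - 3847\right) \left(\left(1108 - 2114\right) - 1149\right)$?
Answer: $12983875$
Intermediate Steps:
$\left(-2178 - 3847\right) \left(\left(1108 - 2114\right) - 1149\right) = - 6025 \left(-1006 - 1149\right) = \left(-6025\right) \left(-2155\right) = 12983875$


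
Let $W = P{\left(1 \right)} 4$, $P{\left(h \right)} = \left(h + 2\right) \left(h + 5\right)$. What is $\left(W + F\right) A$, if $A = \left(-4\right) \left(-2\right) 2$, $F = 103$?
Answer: $2800$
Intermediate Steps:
$P{\left(h \right)} = \left(2 + h\right) \left(5 + h\right)$
$A = 16$ ($A = 8 \cdot 2 = 16$)
$W = 72$ ($W = \left(10 + 1^{2} + 7 \cdot 1\right) 4 = \left(10 + 1 + 7\right) 4 = 18 \cdot 4 = 72$)
$\left(W + F\right) A = \left(72 + 103\right) 16 = 175 \cdot 16 = 2800$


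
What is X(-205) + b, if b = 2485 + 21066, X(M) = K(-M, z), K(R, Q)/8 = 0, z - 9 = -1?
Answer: 23551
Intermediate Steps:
z = 8 (z = 9 - 1 = 8)
K(R, Q) = 0 (K(R, Q) = 8*0 = 0)
X(M) = 0
b = 23551
X(-205) + b = 0 + 23551 = 23551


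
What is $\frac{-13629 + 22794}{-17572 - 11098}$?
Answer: $- \frac{39}{122} \approx -0.31967$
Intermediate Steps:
$\frac{-13629 + 22794}{-17572 - 11098} = \frac{9165}{-28670} = 9165 \left(- \frac{1}{28670}\right) = - \frac{39}{122}$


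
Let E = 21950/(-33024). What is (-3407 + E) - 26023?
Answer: -485959135/16512 ≈ -29431.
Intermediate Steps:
E = -10975/16512 (E = 21950*(-1/33024) = -10975/16512 ≈ -0.66467)
(-3407 + E) - 26023 = (-3407 - 10975/16512) - 26023 = -56267359/16512 - 26023 = -485959135/16512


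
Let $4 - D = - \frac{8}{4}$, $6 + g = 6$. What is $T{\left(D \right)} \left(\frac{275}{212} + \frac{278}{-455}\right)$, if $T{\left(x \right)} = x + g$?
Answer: $\frac{198567}{48230} \approx 4.1171$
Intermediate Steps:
$g = 0$ ($g = -6 + 6 = 0$)
$D = 6$ ($D = 4 - - \frac{8}{4} = 4 - \left(-8\right) \frac{1}{4} = 4 - -2 = 4 + 2 = 6$)
$T{\left(x \right)} = x$ ($T{\left(x \right)} = x + 0 = x$)
$T{\left(D \right)} \left(\frac{275}{212} + \frac{278}{-455}\right) = 6 \left(\frac{275}{212} + \frac{278}{-455}\right) = 6 \left(275 \cdot \frac{1}{212} + 278 \left(- \frac{1}{455}\right)\right) = 6 \left(\frac{275}{212} - \frac{278}{455}\right) = 6 \cdot \frac{66189}{96460} = \frac{198567}{48230}$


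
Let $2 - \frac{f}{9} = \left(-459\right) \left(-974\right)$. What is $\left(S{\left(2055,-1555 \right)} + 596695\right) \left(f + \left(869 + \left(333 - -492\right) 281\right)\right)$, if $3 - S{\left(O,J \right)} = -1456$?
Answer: $-2267531231828$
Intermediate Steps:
$S{\left(O,J \right)} = 1459$ ($S{\left(O,J \right)} = 3 - -1456 = 3 + 1456 = 1459$)
$f = -4023576$ ($f = 18 - 9 \left(\left(-459\right) \left(-974\right)\right) = 18 - 4023594 = -4023576$)
$\left(S{\left(2055,-1555 \right)} + 596695\right) \left(f + \left(869 + \left(333 - -492\right) 281\right)\right) = \left(1459 + 596695\right) \left(-4023576 + \left(869 + \left(333 - -492\right) 281\right)\right) = 598154 \left(-4023576 + \left(869 + \left(333 + 492\right) 281\right)\right) = 598154 \left(-4023576 + \left(869 + 825 \cdot 281\right)\right) = 598154 \left(-4023576 + \left(869 + 231825\right)\right) = 598154 \left(-4023576 + 232694\right) = 598154 \left(-3790882\right) = -2267531231828$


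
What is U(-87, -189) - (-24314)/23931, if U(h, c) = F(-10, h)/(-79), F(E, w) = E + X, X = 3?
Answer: 2088323/1890549 ≈ 1.1046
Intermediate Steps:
F(E, w) = 3 + E (F(E, w) = E + 3 = 3 + E)
U(h, c) = 7/79 (U(h, c) = (3 - 10)/(-79) = -7*(-1/79) = 7/79)
U(-87, -189) - (-24314)/23931 = 7/79 - (-24314)/23931 = 7/79 - 1*(-24314/23931) = 7/79 + 24314/23931 = 2088323/1890549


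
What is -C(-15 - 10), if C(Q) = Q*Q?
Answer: -625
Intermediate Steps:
C(Q) = Q²
-C(-15 - 10) = -(-15 - 10)² = -1*(-25)² = -1*625 = -625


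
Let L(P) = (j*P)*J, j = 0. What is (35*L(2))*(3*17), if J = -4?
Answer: 0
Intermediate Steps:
L(P) = 0 (L(P) = (0*P)*(-4) = 0*(-4) = 0)
(35*L(2))*(3*17) = (35*0)*(3*17) = 0*51 = 0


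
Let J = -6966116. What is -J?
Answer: 6966116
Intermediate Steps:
-J = -1*(-6966116) = 6966116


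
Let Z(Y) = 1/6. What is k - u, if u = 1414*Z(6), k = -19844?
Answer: -60239/3 ≈ -20080.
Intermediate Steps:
Z(Y) = ⅙
u = 707/3 (u = 1414*(⅙) = 707/3 ≈ 235.67)
k - u = -19844 - 1*707/3 = -19844 - 707/3 = -60239/3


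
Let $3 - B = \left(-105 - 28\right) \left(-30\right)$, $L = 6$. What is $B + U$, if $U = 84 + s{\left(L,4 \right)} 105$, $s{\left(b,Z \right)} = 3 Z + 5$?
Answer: $-2118$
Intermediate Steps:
$s{\left(b,Z \right)} = 5 + 3 Z$
$U = 1869$ ($U = 84 + \left(5 + 3 \cdot 4\right) 105 = 84 + \left(5 + 12\right) 105 = 84 + 17 \cdot 105 = 84 + 1785 = 1869$)
$B = -3987$ ($B = 3 - \left(-105 - 28\right) \left(-30\right) = 3 - \left(-133\right) \left(-30\right) = 3 - 3990 = -3987$)
$B + U = -3987 + 1869 = -2118$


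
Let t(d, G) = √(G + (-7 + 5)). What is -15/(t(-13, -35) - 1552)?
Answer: 23280/2408741 + 15*I*√37/2408741 ≈ 0.0096648 + 3.7879e-5*I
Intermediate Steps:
t(d, G) = √(-2 + G) (t(d, G) = √(G - 2) = √(-2 + G))
-15/(t(-13, -35) - 1552) = -15/(√(-2 - 35) - 1552) = -15/(√(-37) - 1552) = -15/(I*√37 - 1552) = -15/(-1552 + I*√37)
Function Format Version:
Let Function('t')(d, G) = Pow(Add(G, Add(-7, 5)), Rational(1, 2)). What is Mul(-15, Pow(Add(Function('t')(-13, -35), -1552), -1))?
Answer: Add(Rational(23280, 2408741), Mul(Rational(15, 2408741), I, Pow(37, Rational(1, 2)))) ≈ Add(0.0096648, Mul(3.7879e-5, I))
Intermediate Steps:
Function('t')(d, G) = Pow(Add(-2, G), Rational(1, 2)) (Function('t')(d, G) = Pow(Add(G, -2), Rational(1, 2)) = Pow(Add(-2, G), Rational(1, 2)))
Mul(-15, Pow(Add(Function('t')(-13, -35), -1552), -1)) = Mul(-15, Pow(Add(Pow(Add(-2, -35), Rational(1, 2)), -1552), -1)) = Mul(-15, Pow(Add(Pow(-37, Rational(1, 2)), -1552), -1)) = Mul(-15, Pow(Add(Mul(I, Pow(37, Rational(1, 2))), -1552), -1)) = Mul(-15, Pow(Add(-1552, Mul(I, Pow(37, Rational(1, 2)))), -1))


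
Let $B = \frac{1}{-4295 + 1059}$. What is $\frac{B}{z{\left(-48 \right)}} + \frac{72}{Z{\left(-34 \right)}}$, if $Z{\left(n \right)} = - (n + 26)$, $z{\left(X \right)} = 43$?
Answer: $\frac{1252331}{139148} \approx 9.0$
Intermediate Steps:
$Z{\left(n \right)} = -26 - n$ ($Z{\left(n \right)} = - (26 + n) = -26 - n$)
$B = - \frac{1}{3236}$ ($B = \frac{1}{-3236} = - \frac{1}{3236} \approx -0.00030902$)
$\frac{B}{z{\left(-48 \right)}} + \frac{72}{Z{\left(-34 \right)}} = - \frac{1}{3236 \cdot 43} + \frac{72}{-26 - -34} = \left(- \frac{1}{3236}\right) \frac{1}{43} + \frac{72}{-26 + 34} = - \frac{1}{139148} + \frac{72}{8} = - \frac{1}{139148} + 72 \cdot \frac{1}{8} = - \frac{1}{139148} + 9 = \frac{1252331}{139148}$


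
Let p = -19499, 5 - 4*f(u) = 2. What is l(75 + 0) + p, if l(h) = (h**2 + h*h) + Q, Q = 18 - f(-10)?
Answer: -32927/4 ≈ -8231.8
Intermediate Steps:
f(u) = 3/4 (f(u) = 5/4 - 1/4*2 = 5/4 - 1/2 = 3/4)
Q = 69/4 (Q = 18 - 1*3/4 = 18 - 3/4 = 69/4 ≈ 17.250)
l(h) = 69/4 + 2*h**2 (l(h) = (h**2 + h*h) + 69/4 = (h**2 + h**2) + 69/4 = 2*h**2 + 69/4 = 69/4 + 2*h**2)
l(75 + 0) + p = (69/4 + 2*(75 + 0)**2) - 19499 = (69/4 + 2*75**2) - 19499 = (69/4 + 2*5625) - 19499 = (69/4 + 11250) - 19499 = 45069/4 - 19499 = -32927/4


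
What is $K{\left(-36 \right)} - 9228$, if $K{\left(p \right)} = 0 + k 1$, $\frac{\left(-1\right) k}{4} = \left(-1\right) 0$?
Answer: $-9228$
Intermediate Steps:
$k = 0$ ($k = - 4 \left(\left(-1\right) 0\right) = \left(-4\right) 0 = 0$)
$K{\left(p \right)} = 0$ ($K{\left(p \right)} = 0 + 0 \cdot 1 = 0 + 0 = 0$)
$K{\left(-36 \right)} - 9228 = 0 - 9228 = -9228$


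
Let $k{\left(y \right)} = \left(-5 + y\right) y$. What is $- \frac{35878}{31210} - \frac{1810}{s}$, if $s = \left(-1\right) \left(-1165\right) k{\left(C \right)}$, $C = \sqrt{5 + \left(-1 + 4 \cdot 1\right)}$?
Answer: $- \frac{65407369}{61811405} + \frac{905 \sqrt{2}}{7922} \approx -0.89662$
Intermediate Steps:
$C = 2 \sqrt{2}$ ($C = \sqrt{5 + \left(-1 + 4\right)} = \sqrt{5 + 3} = \sqrt{8} = 2 \sqrt{2} \approx 2.8284$)
$k{\left(y \right)} = y \left(-5 + y\right)$
$s = 2330 \sqrt{2} \left(-5 + 2 \sqrt{2}\right)$ ($s = \left(-1\right) \left(-1165\right) 2 \sqrt{2} \left(-5 + 2 \sqrt{2}\right) = 1165 \cdot 2 \sqrt{2} \left(-5 + 2 \sqrt{2}\right) = 2330 \sqrt{2} \left(-5 + 2 \sqrt{2}\right) \approx -7155.6$)
$- \frac{35878}{31210} - \frac{1810}{s} = - \frac{35878}{31210} - \frac{1810}{9320 - 11650 \sqrt{2}} = \left(-35878\right) \frac{1}{31210} - \frac{1810}{9320 - 11650 \sqrt{2}} = - \frac{17939}{15605} - \frac{1810}{9320 - 11650 \sqrt{2}}$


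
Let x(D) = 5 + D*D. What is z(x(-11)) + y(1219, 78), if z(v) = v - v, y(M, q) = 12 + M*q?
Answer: 95094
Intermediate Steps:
x(D) = 5 + D**2
z(v) = 0
z(x(-11)) + y(1219, 78) = 0 + (12 + 1219*78) = 0 + (12 + 95082) = 0 + 95094 = 95094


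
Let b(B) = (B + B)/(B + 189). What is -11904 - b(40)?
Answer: -2726096/229 ≈ -11904.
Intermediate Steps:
b(B) = 2*B/(189 + B) (b(B) = (2*B)/(189 + B) = 2*B/(189 + B))
-11904 - b(40) = -11904 - 2*40/(189 + 40) = -11904 - 2*40/229 = -11904 - 1*80/229 = -11904 - 80/229 = -2726096/229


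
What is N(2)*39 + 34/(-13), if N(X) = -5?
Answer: -2569/13 ≈ -197.62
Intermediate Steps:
N(2)*39 + 34/(-13) = -5*39 + 34/(-13) = -195 + 34*(-1/13) = -195 - 34/13 = -2569/13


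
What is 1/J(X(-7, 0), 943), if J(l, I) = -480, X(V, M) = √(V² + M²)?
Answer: -1/480 ≈ -0.0020833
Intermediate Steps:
X(V, M) = √(M² + V²)
1/J(X(-7, 0), 943) = 1/(-480) = -1/480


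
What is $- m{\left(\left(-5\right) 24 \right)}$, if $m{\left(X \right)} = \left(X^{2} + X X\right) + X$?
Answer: $-28680$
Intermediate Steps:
$m{\left(X \right)} = X + 2 X^{2}$ ($m{\left(X \right)} = \left(X^{2} + X^{2}\right) + X = 2 X^{2} + X = X + 2 X^{2}$)
$- m{\left(\left(-5\right) 24 \right)} = - \left(-5\right) 24 \left(1 + 2 \left(\left(-5\right) 24\right)\right) = - \left(-120\right) \left(1 + 2 \left(-120\right)\right) = - \left(-120\right) \left(1 - 240\right) = - \left(-120\right) \left(-239\right) = \left(-1\right) 28680 = -28680$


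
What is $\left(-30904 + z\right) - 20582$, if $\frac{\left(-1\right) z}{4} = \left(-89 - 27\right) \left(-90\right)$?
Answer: $-93246$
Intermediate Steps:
$z = -41760$ ($z = - 4 \left(-89 - 27\right) \left(-90\right) = - 4 \left(\left(-116\right) \left(-90\right)\right) = \left(-4\right) 10440 = -41760$)
$\left(-30904 + z\right) - 20582 = \left(-30904 - 41760\right) - 20582 = -72664 - 20582 = -93246$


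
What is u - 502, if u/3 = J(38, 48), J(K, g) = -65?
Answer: -697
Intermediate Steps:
u = -195 (u = 3*(-65) = -195)
u - 502 = -195 - 502 = -697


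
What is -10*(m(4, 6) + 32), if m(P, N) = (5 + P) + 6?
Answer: -470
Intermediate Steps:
m(P, N) = 11 + P
-10*(m(4, 6) + 32) = -10*((11 + 4) + 32) = -10*(15 + 32) = -10*47 = -470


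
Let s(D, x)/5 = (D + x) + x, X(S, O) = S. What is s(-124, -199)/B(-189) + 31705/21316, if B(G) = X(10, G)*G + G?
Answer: 13505495/4923996 ≈ 2.7428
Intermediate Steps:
s(D, x) = 5*D + 10*x (s(D, x) = 5*((D + x) + x) = 5*(D + 2*x) = 5*D + 10*x)
B(G) = 11*G (B(G) = 10*G + G = 11*G)
s(-124, -199)/B(-189) + 31705/21316 = (5*(-124) + 10*(-199))/((11*(-189))) + 31705/21316 = (-620 - 1990)/(-2079) + 31705*(1/21316) = -2610*(-1/2079) + 31705/21316 = 290/231 + 31705/21316 = 13505495/4923996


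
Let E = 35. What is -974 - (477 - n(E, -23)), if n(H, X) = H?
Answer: -1416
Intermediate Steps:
-974 - (477 - n(E, -23)) = -974 - (477 - 1*35) = -974 - (477 - 35) = -974 - 1*442 = -974 - 442 = -1416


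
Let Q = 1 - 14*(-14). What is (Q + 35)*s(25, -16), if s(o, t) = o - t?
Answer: 9512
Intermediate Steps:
Q = 197 (Q = 1 + 196 = 197)
(Q + 35)*s(25, -16) = (197 + 35)*(25 - 1*(-16)) = 232*(25 + 16) = 232*41 = 9512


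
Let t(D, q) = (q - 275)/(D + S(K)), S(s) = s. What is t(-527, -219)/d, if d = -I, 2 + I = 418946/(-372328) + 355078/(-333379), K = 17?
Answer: 1393600230412/6028732634055 ≈ 0.23116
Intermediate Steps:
I = -23642088761/5642106196 (I = -2 + (418946/(-372328) + 355078/(-333379)) = -2 + (418946*(-1/372328) + 355078*(-1/333379)) = -2 + (-19043/16924 - 355078/333379) = -2 - 12357876369/5642106196 = -23642088761/5642106196 ≈ -4.1903)
t(D, q) = (-275 + q)/(17 + D) (t(D, q) = (q - 275)/(D + 17) = (-275 + q)/(17 + D))
d = 23642088761/5642106196 (d = -1*(-23642088761/5642106196) = 23642088761/5642106196 ≈ 4.1903)
t(-527, -219)/d = ((-275 - 219)/(17 - 527))/(23642088761/5642106196) = (-494/(-510))*(5642106196/23642088761) = -1/510*(-494)*(5642106196/23642088761) = (247/255)*(5642106196/23642088761) = 1393600230412/6028732634055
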